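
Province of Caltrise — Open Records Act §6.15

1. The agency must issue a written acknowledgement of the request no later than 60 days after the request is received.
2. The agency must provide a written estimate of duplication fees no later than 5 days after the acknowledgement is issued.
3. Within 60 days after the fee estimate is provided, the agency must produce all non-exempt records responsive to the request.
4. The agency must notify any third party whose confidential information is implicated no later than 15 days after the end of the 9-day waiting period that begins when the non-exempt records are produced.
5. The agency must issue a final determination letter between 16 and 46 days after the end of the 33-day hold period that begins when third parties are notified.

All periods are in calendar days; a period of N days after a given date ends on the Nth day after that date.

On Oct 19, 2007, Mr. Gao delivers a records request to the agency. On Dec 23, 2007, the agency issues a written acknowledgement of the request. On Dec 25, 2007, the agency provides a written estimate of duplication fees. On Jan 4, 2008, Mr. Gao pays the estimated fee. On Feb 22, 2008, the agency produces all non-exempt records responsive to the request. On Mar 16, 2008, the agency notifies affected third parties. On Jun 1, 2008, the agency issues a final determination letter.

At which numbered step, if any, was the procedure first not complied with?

Step 1

Step 1 — counting 60 days from Oct 19, 2007 (when the request is received) gives a deadline of Dec 18, 2007; done Dec 23, 2007 — 5 days late.
That is the first point of non-compliance.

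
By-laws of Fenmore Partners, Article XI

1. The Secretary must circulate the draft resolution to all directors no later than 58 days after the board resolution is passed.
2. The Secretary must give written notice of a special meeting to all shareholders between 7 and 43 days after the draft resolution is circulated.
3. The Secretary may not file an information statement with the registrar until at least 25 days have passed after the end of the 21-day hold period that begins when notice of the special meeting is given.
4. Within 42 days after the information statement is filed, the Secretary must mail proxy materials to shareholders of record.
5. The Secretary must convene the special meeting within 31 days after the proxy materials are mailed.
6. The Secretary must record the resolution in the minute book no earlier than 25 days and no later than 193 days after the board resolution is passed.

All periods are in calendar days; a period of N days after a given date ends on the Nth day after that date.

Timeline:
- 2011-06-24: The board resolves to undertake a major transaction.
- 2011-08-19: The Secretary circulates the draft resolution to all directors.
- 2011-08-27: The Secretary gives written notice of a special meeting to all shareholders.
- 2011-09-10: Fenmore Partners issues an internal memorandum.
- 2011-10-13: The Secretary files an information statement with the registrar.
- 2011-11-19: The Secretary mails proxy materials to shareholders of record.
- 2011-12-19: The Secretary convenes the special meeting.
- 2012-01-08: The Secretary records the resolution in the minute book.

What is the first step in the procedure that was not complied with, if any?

Step 1: 58 days after 2011-06-24 (when the board resolution is passed) is 2011-08-21; completed 2011-08-19, before the deadline.
Step 2: the window is 7–43 days after 2011-08-19 (when the draft resolution is circulated), so 2011-08-26 through 2011-10-01; done 2011-08-27, which is between those dates.
Step 3: the earliest permitted date is 25 days after 2011-09-17 (end of the 21-day hold period, which began when notice of the special meeting is given on 2011-08-27), i.e. 2011-10-12; 2011-10-13 is on or after that date.
Step 4: 42 days after 2011-10-13 (when the information statement is filed) is 2011-11-24; done 2011-11-19 — timely.
Step 5: 31 days after 2011-11-19 (when the proxy materials are mailed) is 2011-12-20; completed 2011-12-19, before the deadline.
Step 6: the window is 25–193 days after 2011-06-24 (when the board resolution is passed), so 2011-07-19 through 2012-01-03; done 2012-01-08 — 5 days after the window closed.

Step 6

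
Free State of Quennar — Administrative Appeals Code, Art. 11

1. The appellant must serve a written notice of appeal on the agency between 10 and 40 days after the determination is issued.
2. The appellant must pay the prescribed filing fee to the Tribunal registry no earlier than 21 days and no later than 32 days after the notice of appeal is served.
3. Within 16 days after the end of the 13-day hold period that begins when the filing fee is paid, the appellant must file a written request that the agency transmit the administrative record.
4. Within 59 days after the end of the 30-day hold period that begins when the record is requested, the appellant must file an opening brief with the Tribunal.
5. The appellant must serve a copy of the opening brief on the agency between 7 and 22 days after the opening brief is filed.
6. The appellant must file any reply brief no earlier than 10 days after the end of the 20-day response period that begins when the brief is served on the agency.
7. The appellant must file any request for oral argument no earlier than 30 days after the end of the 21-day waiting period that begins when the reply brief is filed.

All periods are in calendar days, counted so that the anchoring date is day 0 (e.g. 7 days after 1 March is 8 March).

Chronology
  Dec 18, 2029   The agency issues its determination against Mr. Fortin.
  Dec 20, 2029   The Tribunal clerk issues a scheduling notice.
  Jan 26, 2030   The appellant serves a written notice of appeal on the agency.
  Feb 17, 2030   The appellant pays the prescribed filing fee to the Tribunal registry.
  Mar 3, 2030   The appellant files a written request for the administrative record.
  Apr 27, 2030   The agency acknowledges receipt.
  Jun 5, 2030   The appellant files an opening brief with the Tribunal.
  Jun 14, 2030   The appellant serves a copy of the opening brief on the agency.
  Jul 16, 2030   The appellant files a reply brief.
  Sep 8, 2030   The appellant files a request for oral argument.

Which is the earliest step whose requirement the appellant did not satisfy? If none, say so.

Step 1 — 10 and 40 days from Dec 18, 2029 (when the determination is issued) are Dec 28, 2029 and Jan 27, 2030 respectively; done Jan 26, 2030 — within the window.
Step 2 — 21 and 32 days from Jan 26, 2030 (when the notice of appeal is served) are Feb 16, 2030 and Feb 27, 2030 respectively; done Feb 17, 2030 — within the window.
Step 3 — counting 16 days from Mar 2, 2030 (end of the 13-day hold period, which began when the filing fee is paid on Feb 17, 2030) gives a deadline of Mar 18, 2030; Mar 3, 2030 is within that limit.
Step 4 — counting 59 days from Apr 2, 2030 (end of the 30-day hold period, which began when the record is requested on Mar 3, 2030) gives a deadline of May 31, 2030; Jun 5, 2030 misses that deadline by 5 days.

Step 4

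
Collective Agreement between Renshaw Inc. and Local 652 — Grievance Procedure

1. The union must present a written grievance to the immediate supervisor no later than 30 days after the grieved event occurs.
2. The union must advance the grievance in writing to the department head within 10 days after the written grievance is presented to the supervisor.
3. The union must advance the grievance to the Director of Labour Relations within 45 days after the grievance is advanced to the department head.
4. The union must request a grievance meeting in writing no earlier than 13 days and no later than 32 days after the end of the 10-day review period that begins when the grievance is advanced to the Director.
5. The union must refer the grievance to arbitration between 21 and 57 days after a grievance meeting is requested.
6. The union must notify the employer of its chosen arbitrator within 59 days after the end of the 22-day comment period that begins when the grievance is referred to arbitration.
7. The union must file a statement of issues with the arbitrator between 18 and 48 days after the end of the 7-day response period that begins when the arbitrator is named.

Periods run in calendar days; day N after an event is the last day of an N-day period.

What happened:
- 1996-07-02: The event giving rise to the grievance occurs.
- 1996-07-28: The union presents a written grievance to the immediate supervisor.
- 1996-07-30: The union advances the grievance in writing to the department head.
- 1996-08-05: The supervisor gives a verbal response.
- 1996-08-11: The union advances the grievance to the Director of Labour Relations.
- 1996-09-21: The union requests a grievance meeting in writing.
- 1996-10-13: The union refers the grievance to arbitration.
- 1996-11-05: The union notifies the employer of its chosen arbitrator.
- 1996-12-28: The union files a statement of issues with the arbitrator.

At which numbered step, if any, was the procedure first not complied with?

Step 1 — counting 30 days from 1996-07-02 (when the grieved event occurs) gives a deadline of 1996-08-01; done 1996-07-28 — timely.
Step 2 — counting 10 days from 1996-07-28 (when the written grievance is presented to the supervisor) gives a deadline of 1996-08-07; completed 1996-07-30, before the deadline.
Step 3 — counting 45 days from 1996-07-30 (when the grievance is advanced to the department head) gives a deadline of 1996-09-13; completed 1996-08-11, before the deadline.
Step 4 — 13 and 32 days from 1996-08-21 (end of the 10-day review period, which began when the grievance is advanced to the Director on 1996-08-11) are 1996-09-03 and 1996-09-22 respectively; 1996-09-21 falls inside that range.
Step 5 — 21 and 57 days from 1996-09-21 (when a grievance meeting is requested) are 1996-10-12 and 1996-11-17 respectively; done 1996-10-13, which is between those dates.
Step 6 — counting 59 days from 1996-11-04 (end of the 22-day comment period, which began when the grievance is referred to arbitration on 1996-10-13) gives a deadline of 1997-01-02; 1996-11-05 is within that limit.
Step 7 — 18 and 48 days from 1996-11-12 (end of the 7-day response period, which began when the arbitrator is named on 1996-11-05) are 1996-11-30 and 1996-12-30 respectively; done 1996-12-28, which is between those dates.

None — every step was satisfied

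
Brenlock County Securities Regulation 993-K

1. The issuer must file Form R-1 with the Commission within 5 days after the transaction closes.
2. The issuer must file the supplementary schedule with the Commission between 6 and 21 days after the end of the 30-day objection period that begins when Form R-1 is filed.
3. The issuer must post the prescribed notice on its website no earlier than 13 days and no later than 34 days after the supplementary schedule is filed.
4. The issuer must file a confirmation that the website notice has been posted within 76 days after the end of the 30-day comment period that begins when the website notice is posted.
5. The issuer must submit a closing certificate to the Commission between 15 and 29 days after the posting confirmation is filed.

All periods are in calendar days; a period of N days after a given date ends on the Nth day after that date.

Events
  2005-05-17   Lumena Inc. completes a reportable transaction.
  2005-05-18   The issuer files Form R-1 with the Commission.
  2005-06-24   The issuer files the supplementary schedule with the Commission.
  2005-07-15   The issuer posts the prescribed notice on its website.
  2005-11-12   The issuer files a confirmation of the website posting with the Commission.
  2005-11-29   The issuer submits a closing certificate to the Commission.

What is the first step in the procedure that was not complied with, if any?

Step 1: 5 days after 2005-05-17 (when the transaction closes) is 2005-05-22; completed 2005-05-18, before the deadline.
Step 2: the window is 6–21 days after 2005-06-17 (end of the 30-day objection period, which began when Form R-1 is filed on 2005-05-18), so 2005-06-23 through 2005-07-08; 2005-06-24 falls inside that range.
Step 3: the window is 13–34 days after 2005-06-24 (when the supplementary schedule is filed), so 2005-07-07 through 2005-07-28; done 2005-07-15 — within the window.
Step 4: 76 days after 2005-08-14 (end of the 30-day comment period, which began when the website notice is posted on 2005-07-15) is 2005-10-29; not done until 2005-11-12, 14 days after the deadline.
No need to go further; step 4 was not satisfied.

Step 4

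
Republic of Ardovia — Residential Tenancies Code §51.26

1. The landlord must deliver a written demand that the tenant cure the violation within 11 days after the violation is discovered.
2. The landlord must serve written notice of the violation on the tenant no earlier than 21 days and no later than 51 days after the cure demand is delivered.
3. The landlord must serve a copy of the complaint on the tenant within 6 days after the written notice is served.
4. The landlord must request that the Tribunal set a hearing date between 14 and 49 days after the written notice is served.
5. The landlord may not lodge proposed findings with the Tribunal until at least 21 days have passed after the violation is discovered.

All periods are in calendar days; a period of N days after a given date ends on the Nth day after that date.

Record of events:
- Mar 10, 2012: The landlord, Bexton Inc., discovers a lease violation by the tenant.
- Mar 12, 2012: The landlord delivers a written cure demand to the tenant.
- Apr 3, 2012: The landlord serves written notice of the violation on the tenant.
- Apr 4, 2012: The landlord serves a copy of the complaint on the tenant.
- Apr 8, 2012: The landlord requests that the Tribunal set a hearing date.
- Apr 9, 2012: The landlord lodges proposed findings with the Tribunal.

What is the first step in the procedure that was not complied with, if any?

Step 4

(1) due by Mar 10, 2012 + 11 days = Mar 21, 2012; Mar 12, 2012 is within that limit.
(2) the permitted window runs from Mar 12, 2012 + 21 = Apr 2, 2012 to Mar 12, 2012 + 51 = May 2, 2012; done Apr 3, 2012, which is between those dates.
(3) due by Apr 3, 2012 + 6 days = Apr 9, 2012; completed Apr 4, 2012, before the deadline.
(4) the permitted window runs from Apr 3, 2012 + 14 = Apr 17, 2012 to Apr 3, 2012 + 49 = May 22, 2012; done Apr 8, 2012 — 9 days before the window opened.
The analysis stops there.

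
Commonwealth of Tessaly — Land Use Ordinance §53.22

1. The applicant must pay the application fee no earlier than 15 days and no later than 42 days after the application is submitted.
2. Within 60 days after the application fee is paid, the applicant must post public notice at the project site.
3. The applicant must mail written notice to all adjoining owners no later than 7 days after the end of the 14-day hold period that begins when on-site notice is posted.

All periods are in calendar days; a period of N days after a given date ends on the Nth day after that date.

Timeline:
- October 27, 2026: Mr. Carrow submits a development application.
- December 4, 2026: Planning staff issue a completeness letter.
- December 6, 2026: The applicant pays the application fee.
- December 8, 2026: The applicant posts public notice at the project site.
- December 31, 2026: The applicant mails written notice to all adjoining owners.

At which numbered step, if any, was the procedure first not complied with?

Step 1: the window is 15–42 days after October 27, 2026 (when the application is submitted), so November 11, 2026 through December 8, 2026; done December 6, 2026 — within the window.
Step 2: 60 days after December 6, 2026 (when the application fee is paid) is February 4, 2027; December 8, 2026 is within that limit.
Step 3: 7 days after December 22, 2026 (end of the 14-day hold period, which began when on-site notice is posted on December 8, 2026) is December 29, 2026; December 31, 2026 misses that deadline by 2 days.

Step 3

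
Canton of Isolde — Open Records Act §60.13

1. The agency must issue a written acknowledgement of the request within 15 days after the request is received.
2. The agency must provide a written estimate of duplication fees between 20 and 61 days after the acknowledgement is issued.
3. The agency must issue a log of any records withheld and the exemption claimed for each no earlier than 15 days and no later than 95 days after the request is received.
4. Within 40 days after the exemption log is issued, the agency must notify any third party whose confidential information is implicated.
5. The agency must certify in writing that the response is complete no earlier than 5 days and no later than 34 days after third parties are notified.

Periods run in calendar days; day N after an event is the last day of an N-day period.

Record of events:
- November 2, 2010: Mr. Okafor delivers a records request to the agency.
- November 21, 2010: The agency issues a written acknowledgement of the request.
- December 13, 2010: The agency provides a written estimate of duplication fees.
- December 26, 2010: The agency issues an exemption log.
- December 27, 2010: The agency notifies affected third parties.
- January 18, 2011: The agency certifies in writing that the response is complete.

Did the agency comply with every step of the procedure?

No

Step 1 — counting 15 days from November 2, 2010 (when the request is received) gives a deadline of November 17, 2010; November 21, 2010 misses that deadline by 4 days.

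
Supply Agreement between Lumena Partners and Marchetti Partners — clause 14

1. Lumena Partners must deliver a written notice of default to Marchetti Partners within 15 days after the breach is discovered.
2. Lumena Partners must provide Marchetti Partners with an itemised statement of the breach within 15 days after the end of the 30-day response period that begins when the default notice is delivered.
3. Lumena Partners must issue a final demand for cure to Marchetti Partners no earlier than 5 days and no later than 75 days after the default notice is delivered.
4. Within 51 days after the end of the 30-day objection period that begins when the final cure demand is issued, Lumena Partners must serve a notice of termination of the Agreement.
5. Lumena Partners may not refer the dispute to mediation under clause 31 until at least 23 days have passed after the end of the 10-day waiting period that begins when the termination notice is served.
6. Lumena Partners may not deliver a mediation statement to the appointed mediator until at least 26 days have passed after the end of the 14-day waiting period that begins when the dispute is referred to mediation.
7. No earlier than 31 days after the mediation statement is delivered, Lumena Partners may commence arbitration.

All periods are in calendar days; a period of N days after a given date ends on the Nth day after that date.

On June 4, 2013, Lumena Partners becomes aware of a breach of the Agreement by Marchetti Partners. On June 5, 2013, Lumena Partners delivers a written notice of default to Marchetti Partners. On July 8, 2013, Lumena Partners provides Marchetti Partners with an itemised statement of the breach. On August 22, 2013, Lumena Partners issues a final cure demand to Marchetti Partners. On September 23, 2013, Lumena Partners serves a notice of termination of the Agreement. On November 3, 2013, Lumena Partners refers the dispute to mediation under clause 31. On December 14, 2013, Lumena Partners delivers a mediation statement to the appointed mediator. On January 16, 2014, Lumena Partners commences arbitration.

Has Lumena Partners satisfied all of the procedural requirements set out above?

No

(1) due by June 4, 2013 + 15 days = June 19, 2013; June 5, 2013 is within that limit.
(2) due by July 5, 2013 + 15 days = July 20, 2013; completed July 8, 2013, before the deadline.
(3) the permitted window runs from June 5, 2013 + 5 = June 10, 2013 to June 5, 2013 + 75 = August 19, 2013; done August 22, 2013 — 3 days after the window closed.
That is the first point of non-compliance.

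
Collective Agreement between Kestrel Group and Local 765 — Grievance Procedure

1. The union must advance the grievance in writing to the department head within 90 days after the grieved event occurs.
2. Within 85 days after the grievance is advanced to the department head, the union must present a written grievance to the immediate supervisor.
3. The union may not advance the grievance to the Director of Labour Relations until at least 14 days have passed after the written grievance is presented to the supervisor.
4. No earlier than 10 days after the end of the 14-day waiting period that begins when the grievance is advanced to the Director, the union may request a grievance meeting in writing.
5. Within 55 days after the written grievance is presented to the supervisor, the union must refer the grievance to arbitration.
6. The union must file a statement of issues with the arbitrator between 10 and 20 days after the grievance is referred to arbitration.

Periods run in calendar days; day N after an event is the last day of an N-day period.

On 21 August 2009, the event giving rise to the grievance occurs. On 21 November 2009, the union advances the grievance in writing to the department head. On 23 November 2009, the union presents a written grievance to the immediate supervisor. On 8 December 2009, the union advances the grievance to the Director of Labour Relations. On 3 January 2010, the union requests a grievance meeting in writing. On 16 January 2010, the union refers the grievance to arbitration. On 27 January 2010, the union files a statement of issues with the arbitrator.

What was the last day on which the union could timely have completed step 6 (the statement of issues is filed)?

5 February 2010

Step 6 runs from 16 January 2010, when the grievance is referred to arbitration. The window is 10–20 days after 16 January 2010; it closes on 5 February 2010.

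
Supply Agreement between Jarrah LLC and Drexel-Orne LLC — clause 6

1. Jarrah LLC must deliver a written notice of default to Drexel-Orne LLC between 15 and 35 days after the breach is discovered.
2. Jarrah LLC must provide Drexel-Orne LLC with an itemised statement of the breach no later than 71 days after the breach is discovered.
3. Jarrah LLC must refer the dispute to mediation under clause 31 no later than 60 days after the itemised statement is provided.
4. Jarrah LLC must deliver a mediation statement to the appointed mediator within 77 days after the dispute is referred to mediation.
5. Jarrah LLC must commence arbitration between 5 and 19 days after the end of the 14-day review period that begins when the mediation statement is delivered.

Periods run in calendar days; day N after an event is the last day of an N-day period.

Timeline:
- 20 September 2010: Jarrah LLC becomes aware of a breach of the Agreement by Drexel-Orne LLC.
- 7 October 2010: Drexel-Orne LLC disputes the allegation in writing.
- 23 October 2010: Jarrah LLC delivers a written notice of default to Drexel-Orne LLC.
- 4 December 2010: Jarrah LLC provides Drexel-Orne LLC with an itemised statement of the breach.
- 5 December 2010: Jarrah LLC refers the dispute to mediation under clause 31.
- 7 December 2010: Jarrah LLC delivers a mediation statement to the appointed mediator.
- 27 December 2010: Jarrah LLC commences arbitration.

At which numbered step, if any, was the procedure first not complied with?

(1) the permitted window runs from 20 September 2010 + 15 = 5 October 2010 to 20 September 2010 + 35 = 25 October 2010; 23 October 2010 falls inside that range.
(2) due by 20 September 2010 + 71 days = 30 November 2010; not done until 4 December 2010, 4 days after the deadline.
Later steps need not be reached.

Step 2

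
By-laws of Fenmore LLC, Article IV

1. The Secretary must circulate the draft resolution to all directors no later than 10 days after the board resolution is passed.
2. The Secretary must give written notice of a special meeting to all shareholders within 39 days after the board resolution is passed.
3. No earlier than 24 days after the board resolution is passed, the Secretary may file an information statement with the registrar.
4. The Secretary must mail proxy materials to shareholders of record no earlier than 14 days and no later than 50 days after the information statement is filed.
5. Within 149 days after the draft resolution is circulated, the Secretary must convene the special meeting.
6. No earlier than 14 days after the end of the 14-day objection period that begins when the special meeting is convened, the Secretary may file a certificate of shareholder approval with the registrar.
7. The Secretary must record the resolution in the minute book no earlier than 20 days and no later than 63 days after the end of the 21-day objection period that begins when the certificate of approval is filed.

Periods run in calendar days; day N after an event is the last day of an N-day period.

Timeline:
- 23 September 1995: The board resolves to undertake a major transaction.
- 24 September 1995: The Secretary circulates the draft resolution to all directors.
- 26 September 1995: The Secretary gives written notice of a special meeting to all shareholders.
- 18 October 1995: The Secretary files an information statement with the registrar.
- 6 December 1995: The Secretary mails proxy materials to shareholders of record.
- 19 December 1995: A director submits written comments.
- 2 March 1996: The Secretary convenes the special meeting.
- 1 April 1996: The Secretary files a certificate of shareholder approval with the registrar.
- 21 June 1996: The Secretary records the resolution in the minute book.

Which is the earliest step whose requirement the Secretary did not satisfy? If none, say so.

Step 5

(1) due by 23 September 1995 + 10 days = 3 October 1995; done 24 September 1995 — timely.
(2) due by 23 September 1995 + 39 days = 1 November 1995; 26 September 1995 is within that limit.
(3) permitted from 23 September 1995 + 24 days = 17 October 1995 onward; 18 October 1995 is on or after that date.
(4) the permitted window runs from 18 October 1995 + 14 = 1 November 1995 to 18 October 1995 + 50 = 7 December 1995; done 6 December 1995, which is between those dates.
(5) due by 24 September 1995 + 149 days = 20 February 1996; not done until 2 March 1996, 11 days after the deadline.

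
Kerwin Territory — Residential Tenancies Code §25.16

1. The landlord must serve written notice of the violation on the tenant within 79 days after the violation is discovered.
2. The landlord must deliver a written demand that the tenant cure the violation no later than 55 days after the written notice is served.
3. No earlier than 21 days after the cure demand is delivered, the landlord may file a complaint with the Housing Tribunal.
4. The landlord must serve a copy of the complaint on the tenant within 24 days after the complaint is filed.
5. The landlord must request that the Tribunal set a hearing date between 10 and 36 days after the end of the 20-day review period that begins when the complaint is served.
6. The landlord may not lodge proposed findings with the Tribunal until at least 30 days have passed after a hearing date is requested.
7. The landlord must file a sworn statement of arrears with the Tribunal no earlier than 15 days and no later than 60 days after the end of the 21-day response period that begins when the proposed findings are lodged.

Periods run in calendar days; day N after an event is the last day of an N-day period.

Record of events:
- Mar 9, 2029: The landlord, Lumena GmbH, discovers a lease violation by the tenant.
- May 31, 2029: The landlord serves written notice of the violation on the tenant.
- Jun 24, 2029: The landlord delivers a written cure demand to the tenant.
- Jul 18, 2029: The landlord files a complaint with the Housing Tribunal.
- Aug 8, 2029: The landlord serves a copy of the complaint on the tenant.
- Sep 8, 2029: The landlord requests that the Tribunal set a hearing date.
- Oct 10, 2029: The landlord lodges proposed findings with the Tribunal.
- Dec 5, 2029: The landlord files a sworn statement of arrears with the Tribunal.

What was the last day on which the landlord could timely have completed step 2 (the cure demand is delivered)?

Step 2 runs from May 31, 2029, when the written notice is served. 55 days after May 31, 2029 is Jul 25, 2029.

Jul 25, 2029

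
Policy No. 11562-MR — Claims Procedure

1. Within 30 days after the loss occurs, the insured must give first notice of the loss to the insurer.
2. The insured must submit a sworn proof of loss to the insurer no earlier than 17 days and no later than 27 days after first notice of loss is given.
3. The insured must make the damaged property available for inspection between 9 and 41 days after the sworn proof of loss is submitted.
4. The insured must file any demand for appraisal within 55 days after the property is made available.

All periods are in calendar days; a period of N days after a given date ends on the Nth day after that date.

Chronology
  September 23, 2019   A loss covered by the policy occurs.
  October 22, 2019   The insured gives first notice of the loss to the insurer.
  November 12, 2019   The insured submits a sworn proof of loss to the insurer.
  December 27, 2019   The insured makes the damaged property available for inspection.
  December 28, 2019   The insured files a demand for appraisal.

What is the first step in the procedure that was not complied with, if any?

Step 1: 30 days after September 23, 2019 (when the loss occurs) is October 23, 2019; done October 22, 2019 — timely.
Step 2: the window is 17–27 days after October 22, 2019 (when first notice of loss is given), so November 8, 2019 through November 18, 2019; done November 12, 2019, which is between those dates.
Step 3: the window is 9–41 days after November 12, 2019 (when the sworn proof of loss is submitted), so November 21, 2019 through December 23, 2019; December 27, 2019 is 4 days past the end of the window.

Step 3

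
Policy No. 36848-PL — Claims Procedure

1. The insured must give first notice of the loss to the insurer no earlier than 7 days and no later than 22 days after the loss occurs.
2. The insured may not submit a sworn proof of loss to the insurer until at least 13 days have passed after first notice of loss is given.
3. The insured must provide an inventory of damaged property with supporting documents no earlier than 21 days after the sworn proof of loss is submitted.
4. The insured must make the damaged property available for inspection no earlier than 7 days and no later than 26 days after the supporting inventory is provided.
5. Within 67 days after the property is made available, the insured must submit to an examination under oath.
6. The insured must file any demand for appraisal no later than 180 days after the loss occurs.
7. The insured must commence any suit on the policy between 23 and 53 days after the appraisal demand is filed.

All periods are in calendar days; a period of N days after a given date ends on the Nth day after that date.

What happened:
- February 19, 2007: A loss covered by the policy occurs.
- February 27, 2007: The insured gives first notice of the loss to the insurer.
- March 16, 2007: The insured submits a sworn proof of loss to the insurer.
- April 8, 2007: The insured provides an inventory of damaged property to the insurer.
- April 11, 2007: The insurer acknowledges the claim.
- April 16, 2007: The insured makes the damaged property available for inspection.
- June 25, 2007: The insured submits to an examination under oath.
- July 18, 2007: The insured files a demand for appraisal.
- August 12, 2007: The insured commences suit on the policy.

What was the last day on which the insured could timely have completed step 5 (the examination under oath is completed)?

Step 5 runs from April 16, 2007, when the property is made available. 67 days after April 16, 2007 is June 22, 2007.

June 22, 2007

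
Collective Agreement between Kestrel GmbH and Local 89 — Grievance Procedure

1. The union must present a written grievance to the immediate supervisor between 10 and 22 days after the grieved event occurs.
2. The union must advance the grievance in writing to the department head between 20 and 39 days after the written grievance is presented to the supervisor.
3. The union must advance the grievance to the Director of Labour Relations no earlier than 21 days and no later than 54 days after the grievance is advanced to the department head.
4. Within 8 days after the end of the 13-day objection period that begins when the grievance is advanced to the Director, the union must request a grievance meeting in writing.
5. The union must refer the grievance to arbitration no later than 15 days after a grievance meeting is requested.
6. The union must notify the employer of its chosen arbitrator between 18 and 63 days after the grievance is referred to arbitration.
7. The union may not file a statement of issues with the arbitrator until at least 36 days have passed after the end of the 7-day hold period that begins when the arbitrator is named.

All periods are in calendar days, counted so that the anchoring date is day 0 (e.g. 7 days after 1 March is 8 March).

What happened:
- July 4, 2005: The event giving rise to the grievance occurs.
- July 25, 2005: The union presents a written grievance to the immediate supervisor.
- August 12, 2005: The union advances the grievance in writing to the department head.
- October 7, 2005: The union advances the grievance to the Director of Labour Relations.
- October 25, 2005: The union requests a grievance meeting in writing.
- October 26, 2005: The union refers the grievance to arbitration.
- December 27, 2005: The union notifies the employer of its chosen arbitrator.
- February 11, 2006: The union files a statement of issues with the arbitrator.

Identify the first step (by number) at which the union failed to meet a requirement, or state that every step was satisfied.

Step 2

Step 1: the window is 10–22 days after July 4, 2005 (when the grieved event occurs), so July 14, 2005 through July 26, 2005; July 25, 2005 falls inside that range.
Step 2: the window is 20–39 days after July 25, 2005 (when the written grievance is presented to the supervisor), so August 14, 2005 through September 2, 2005; done August 12, 2005 — 2 days before the window opened.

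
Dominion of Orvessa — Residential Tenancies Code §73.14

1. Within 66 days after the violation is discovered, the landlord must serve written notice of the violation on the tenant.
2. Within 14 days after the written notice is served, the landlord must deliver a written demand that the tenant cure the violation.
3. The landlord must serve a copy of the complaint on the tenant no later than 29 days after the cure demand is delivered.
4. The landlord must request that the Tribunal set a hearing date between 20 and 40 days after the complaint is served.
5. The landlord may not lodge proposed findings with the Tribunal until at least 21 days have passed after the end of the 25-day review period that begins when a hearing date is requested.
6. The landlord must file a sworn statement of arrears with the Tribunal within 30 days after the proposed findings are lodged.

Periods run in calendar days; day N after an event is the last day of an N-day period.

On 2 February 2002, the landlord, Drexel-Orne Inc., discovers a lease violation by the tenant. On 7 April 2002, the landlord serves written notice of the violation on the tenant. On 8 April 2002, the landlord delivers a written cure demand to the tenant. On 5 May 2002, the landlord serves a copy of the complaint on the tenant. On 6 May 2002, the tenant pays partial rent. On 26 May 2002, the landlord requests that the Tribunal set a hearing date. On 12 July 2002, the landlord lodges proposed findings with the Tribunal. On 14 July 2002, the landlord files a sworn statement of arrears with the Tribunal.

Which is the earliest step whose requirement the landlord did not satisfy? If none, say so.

None — every step was satisfied

Step 1 — counting 66 days from 2 February 2002 (when the violation is discovered) gives a deadline of 9 April 2002; done 7 April 2002 — timely.
Step 2 — counting 14 days from 7 April 2002 (when the written notice is served) gives a deadline of 21 April 2002; 8 April 2002 is within that limit.
Step 3 — counting 29 days from 8 April 2002 (when the cure demand is delivered) gives a deadline of 7 May 2002; 5 May 2002 is within that limit.
Step 4 — 20 and 40 days from 5 May 2002 (when the complaint is served) are 25 May 2002 and 14 June 2002 respectively; done 26 May 2002 — within the window.
Step 5 — must wait 21 days from 20 June 2002 (end of the 25-day review period, which began when a hearing date is requested on 26 May 2002), so not before 11 July 2002; done 12 July 2002, after the minimum wait.
Step 6 — counting 30 days from 12 July 2002 (when the proposed findings are lodged) gives a deadline of 11 August 2002; 14 July 2002 is within that limit.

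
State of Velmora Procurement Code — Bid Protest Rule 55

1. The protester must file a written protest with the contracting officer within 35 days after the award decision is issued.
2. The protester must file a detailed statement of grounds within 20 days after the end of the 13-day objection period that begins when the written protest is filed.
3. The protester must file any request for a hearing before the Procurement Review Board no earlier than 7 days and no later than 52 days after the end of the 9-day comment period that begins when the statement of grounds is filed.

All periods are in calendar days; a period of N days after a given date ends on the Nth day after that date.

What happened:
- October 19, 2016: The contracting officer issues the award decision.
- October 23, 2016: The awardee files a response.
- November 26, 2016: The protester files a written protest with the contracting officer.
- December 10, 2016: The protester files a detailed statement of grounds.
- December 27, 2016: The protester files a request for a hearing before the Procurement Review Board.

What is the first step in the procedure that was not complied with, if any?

Step 1

Step 1 — counting 35 days from October 19, 2016 (when the award decision is issued) gives a deadline of November 23, 2016; not done until November 26, 2016, 3 days after the deadline.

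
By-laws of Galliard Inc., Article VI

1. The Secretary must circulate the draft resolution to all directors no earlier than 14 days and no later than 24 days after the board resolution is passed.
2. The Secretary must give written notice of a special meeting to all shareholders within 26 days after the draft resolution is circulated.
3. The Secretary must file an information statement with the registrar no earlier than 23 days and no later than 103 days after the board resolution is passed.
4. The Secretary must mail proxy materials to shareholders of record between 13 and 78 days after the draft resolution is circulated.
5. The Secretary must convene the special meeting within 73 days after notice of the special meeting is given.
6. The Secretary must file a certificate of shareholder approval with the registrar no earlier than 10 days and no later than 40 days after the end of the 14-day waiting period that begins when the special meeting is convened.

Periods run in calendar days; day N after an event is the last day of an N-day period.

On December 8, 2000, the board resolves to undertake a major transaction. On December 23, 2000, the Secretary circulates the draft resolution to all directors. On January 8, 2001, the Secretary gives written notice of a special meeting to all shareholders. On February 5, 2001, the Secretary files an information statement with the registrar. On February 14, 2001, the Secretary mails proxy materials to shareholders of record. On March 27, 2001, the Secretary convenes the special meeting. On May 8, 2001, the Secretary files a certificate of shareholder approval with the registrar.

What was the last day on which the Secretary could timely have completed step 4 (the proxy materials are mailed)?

March 11, 2001

Step 4 runs from December 23, 2000, when the draft resolution is circulated. The window is 13–78 days after December 23, 2000; it closes on March 11, 2001.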